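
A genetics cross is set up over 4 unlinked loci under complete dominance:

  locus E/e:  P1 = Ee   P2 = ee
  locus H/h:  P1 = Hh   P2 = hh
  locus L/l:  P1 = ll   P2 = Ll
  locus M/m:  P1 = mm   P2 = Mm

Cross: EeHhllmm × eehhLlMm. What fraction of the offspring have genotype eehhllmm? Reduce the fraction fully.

P(eehhllmm) = 1/16

EeHhllmm gametes: EHlm×4, Ehlm×4, eHlm×4, ehlm×4
eehhLlMm gametes: ehLM×4, ehLm×4, ehlM×4, ehlm×4
EeHhllmm×eehhLlMm grid (16·16=256): EeHhLlMm=16 EeHhLlmm=16 EeHhllMm=16 EeHhllmm=16 EehhLlMm=16 EehhLlmm=16 EehhllMm=16 Eehhllmm=16 eeHhLlMm=16 eeHhLlmm=16 eeHhllMm=16 eeHhllmm=16 eehhLlMm=16 eehhLlmm=16 eehhllMm=16 eehhllmm=16
eehhllmm hits 16/256; gcd=16; 16÷16/256÷16 = 1/16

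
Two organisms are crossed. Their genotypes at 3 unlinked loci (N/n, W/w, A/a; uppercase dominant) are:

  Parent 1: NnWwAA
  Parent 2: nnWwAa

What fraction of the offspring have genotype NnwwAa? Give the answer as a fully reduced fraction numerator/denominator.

P(NnwwAa) = 1/16

NnWwAA gametes: NWA×2, NwA×2, nWA×2, nwA×2
nnWwAa gametes: nWA×2, nWa×2, nwA×2, nwa×2
NnWwAA×nnWwAa grid (8·8=64): NnWWAA=4 NnWWAa=4 NnWwAA=8 NnWwAa=8 NnwwAA=4 NnwwAa=4 nnWWAA=4 nnWWAa=4 nnWwAA=8 nnWwAa=8 nnwwAA=4 nnwwAa=4
NnwwAa hits 4/64; gcd=4; 4÷4/64÷4 = 1/16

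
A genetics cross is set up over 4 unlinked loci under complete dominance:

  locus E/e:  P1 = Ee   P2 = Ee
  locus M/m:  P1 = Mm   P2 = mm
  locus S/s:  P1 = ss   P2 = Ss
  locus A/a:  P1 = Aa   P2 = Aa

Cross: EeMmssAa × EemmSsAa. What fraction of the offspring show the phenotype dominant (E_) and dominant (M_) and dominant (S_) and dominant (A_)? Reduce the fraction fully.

P(E_ M_ S_ A_) = 9/64

EeMmssAa gametes: EMsA×2, EMsa×2, EmsA×2, Emsa×2, eMsA×2, eMsa×2, emsA×2, emsa×2
EemmSsAa gametes: EmSA×2, EmSa×2, EmsA×2, Emsa×2, emSA×2, emSa×2, emsA×2, emsa×2
EeMmssAa×EemmSsAa grid (16·16=256): EEMmSsAA=4 EEMmSsAa=8 EEMmSsaa=4 EEMmssAA=4 EEMmssAa=8 EEMmssaa=4 EEmmSsAA=4 EEmmSsAa=8 EEmmSsaa=4 EEmmssAA=4 EEmmssAa=8 EEmmssaa=4 EeMmSsAA=8 EeMmSsAa=16 EeMmSsaa=8 EeMmssAA=8 EeMmssAa=16 EeMmssaa=8 EemmSsAA=8 EemmSsAa=16 EemmSsaa=8 EemmssAA=8 EemmssAa=16 Eemmssaa=8 eeMmSsAA=4 eeMmSsAa=8 eeMmSsaa=4 eeMmssAA=4 eeMmssAa=8 eeMmssaa=4 eemmSsAA=4 eemmSsAa=8 eemmSsaa=4 eemmssAA=4 eemmssAa=8 eemmssaa=4
E_ M_ S_ A_ hits 36/256; gcd=4; 36÷4/256÷4 = 9/64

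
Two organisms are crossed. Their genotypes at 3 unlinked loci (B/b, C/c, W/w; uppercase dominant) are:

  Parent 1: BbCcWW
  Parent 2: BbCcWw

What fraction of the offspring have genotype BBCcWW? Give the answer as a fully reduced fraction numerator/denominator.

P(BBCcWW) = 1/16

BbCcWW gametes: BCW×2, BcW×2, bCW×2, bcW×2
BbCcWw gametes: BCW×1, BCw×1, BcW×1, Bcw×1, bCW×1, bCw×1, bcW×1, bcw×1
BbCcWW×BbCcWw grid (8·8=64): BBCCWW=2 BBCCWw=2 BBCcWW=4 BBCcWw=4 BBccWW=2 BBccWw=2 BbCCWW=4 BbCCWw=4 BbCcWW=8 BbCcWw=8 BbccWW=4 BbccWw=4 bbCCWW=2 bbCCWw=2 bbCcWW=4 bbCcWw=4 bbccWW=2 bbccWw=2
BBCcWW hits 4/64; gcd=4; 4÷4/64÷4 = 1/16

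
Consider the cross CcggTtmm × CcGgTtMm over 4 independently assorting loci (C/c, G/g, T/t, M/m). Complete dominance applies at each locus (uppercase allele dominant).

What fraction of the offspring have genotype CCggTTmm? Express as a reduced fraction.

P(CCggTTmm) = 1/64

CcggTtmm gametes: CgTm×4, Cgtm×4, cgTm×4, cgtm×4
CcGgTtMm gametes: CGTM×1, CGTm×1, CGtM×1, CGtm×1, CgTM×1, CgTm×1, CgtM×1, Cgtm×1, cGTM×1, cGTm×1, cGtM×1, cGtm×1, cgTM×1, cgTm×1, cgtM×1, cgtm×1
CcggTtmm×CcGgTtMm grid (16·16=256): CCGgTTMm=4 CCGgTTmm=4 CCGgTtMm=8 CCGgTtmm=8 CCGgttMm=4 CCGgttmm=4 CCggTTMm=4 CCggTTmm=4 CCggTtMm=8 CCggTtmm=8 CCggttMm=4 CCggttmm=4 CcGgTTMm=8 CcGgTTmm=8 CcGgTtMm=16 CcGgTtmm=16 CcGgttMm=8 CcGgttmm=8 CcggTTMm=8 CcggTTmm=8 CcggTtMm=16 CcggTtmm=16 CcggttMm=8 Ccggttmm=8 ccGgTTMm=4 ccGgTTmm=4 ccGgTtMm=8 ccGgTtmm=8 ccGgttMm=4 ccGgttmm=4 ccggTTMm=4 ccggTTmm=4 ccggTtMm=8 ccggTtmm=8 ccggttMm=4 ccggttmm=4
CCggTTmm hits 4/256; gcd=4; 4÷4/256÷4 = 1/64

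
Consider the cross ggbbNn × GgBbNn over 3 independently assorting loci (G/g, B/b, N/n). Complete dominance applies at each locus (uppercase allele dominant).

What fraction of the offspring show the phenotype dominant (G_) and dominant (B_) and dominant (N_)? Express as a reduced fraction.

ggbbNn gametes: gbN×4, gbn×4
GgBbNn gametes: GBN×1, GBn×1, GbN×1, Gbn×1, gBN×1, gBn×1, gbN×1, gbn×1
ggbbNn×GgBbNn grid (8·8=64): GgBbNN=4 GgBbNn=8 GgBbnn=4 GgbbNN=4 GgbbNn=8 Ggbbnn=4 ggBbNN=4 ggBbNn=8 ggBbnn=4 ggbbNN=4 ggbbNn=8 ggbbnn=4
G_ B_ N_ hits 12/64; gcd=4; 12÷4/64÷4 = 3/16

P(G_ B_ N_) = 3/16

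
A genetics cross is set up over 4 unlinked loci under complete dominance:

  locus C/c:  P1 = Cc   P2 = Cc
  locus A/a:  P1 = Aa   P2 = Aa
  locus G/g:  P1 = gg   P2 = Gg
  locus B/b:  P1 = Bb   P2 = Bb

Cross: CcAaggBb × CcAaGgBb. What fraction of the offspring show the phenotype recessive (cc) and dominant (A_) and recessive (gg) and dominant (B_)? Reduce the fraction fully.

P(cc A_ gg B_) = 9/128

CcAaggBb gametes: CAgB×2, CAgb×2, CagB×2, Cagb×2, cAgB×2, cAgb×2, cagB×2, cagb×2
CcAaGgBb gametes: CAGB×1, CAGb×1, CAgB×1, CAgb×1, CaGB×1, CaGb×1, CagB×1, Cagb×1, cAGB×1, cAGb×1, cAgB×1, cAgb×1, caGB×1, caGb×1, cagB×1, cagb×1
CcAaggBb×CcAaGgBb grid (16·16=256): CCAAGgBB=2 CCAAGgBb=4 CCAAGgbb=2 CCAAggBB=2 CCAAggBb=4 CCAAggbb=2 CCAaGgBB=4 CCAaGgBb=8 CCAaGgbb=4 CCAaggBB=4 CCAaggBb=8 CCAaggbb=4 CCaaGgBB=2 CCaaGgBb=4 CCaaGgbb=2 CCaaggBB=2 CCaaggBb=4 CCaaggbb=2 CcAAGgBB=4 CcAAGgBb=8 CcAAGgbb=4 CcAAggBB=4 CcAAggBb=8 CcAAggbb=4 CcAaGgBB=8 CcAaGgBb=16 CcAaGgbb=8 CcAaggBB=8 CcAaggBb=16 CcAaggbb=8 CcaaGgBB=4 CcaaGgBb=8 CcaaGgbb=4 CcaaggBB=4 CcaaggBb=8 Ccaaggbb=4 ccAAGgBB=2 ccAAGgBb=4 ccAAGgbb=2 ccAAggBB=2 ccAAggBb=4 ccAAggbb=2 ccAaGgBB=4 ccAaGgBb=8 ccAaGgbb=4 ccAaggBB=4 ccAaggBb=8 ccAaggbb=4 ccaaGgBB=2 ccaaGgBb=4 ccaaGgbb=2 ccaaggBB=2 ccaaggBb=4 ccaaggbb=2
cc A_ gg B_ hits 18/256; gcd=2; 18÷2/256÷2 = 9/128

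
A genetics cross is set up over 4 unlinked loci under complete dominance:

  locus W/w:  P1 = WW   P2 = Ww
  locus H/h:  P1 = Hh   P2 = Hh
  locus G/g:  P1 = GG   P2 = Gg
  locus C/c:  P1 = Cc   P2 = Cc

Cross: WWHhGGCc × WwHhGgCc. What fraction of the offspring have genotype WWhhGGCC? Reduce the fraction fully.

WWHhGGCc gametes: WHGC×4, WHGc×4, WhGC×4, WhGc×4
WwHhGgCc gametes: WHGC×1, WHGc×1, WHgC×1, WHgc×1, WhGC×1, WhGc×1, WhgC×1, Whgc×1, wHGC×1, wHGc×1, wHgC×1, wHgc×1, whGC×1, whGc×1, whgC×1, whgc×1
WWHhGGCc×WwHhGgCc grid (16·16=256): WWHHGGCC=4 WWHHGGCc=8 WWHHGGcc=4 WWHHGgCC=4 WWHHGgCc=8 WWHHGgcc=4 WWHhGGCC=8 WWHhGGCc=16 WWHhGGcc=8 WWHhGgCC=8 WWHhGgCc=16 WWHhGgcc=8 WWhhGGCC=4 WWhhGGCc=8 WWhhGGcc=4 WWhhGgCC=4 WWhhGgCc=8 WWhhGgcc=4 WwHHGGCC=4 WwHHGGCc=8 WwHHGGcc=4 WwHHGgCC=4 WwHHGgCc=8 WwHHGgcc=4 WwHhGGCC=8 WwHhGGCc=16 WwHhGGcc=8 WwHhGgCC=8 WwHhGgCc=16 WwHhGgcc=8 WwhhGGCC=4 WwhhGGCc=8 WwhhGGcc=4 WwhhGgCC=4 WwhhGgCc=8 WwhhGgcc=4
WWhhGGCC hits 4/256; gcd=4; 4÷4/256÷4 = 1/64

P(WWhhGGCC) = 1/64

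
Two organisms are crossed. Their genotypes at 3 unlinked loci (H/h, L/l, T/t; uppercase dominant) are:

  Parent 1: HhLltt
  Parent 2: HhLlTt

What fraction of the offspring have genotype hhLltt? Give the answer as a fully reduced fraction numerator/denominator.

HhLltt gametes: HLt×2, Hlt×2, hLt×2, hlt×2
HhLlTt gametes: HLT×1, HLt×1, HlT×1, Hlt×1, hLT×1, hLt×1, hlT×1, hlt×1
HhLltt×HhLlTt grid (8·8=64): HHLLTt=2 HHLLtt=2 HHLlTt=4 HHLltt=4 HHllTt=2 HHlltt=2 HhLLTt=4 HhLLtt=4 HhLlTt=8 HhLltt=8 HhllTt=4 Hhlltt=4 hhLLTt=2 hhLLtt=2 hhLlTt=4 hhLltt=4 hhllTt=2 hhlltt=2
hhLltt hits 4/64; gcd=4; 4÷4/64÷4 = 1/16

P(hhLltt) = 1/16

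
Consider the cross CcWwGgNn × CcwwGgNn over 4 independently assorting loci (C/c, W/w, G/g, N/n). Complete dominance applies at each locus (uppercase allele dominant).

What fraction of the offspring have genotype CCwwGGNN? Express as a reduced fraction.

CcWwGgNn gametes: CWGN×1, CWGn×1, CWgN×1, CWgn×1, CwGN×1, CwGn×1, CwgN×1, Cwgn×1, cWGN×1, cWGn×1, cWgN×1, cWgn×1, cwGN×1, cwGn×1, cwgN×1, cwgn×1
CcwwGgNn gametes: CwGN×2, CwGn×2, CwgN×2, Cwgn×2, cwGN×2, cwGn×2, cwgN×2, cwgn×2
CcWwGgNn×CcwwGgNn grid (16·16=256): CCWwGGNN=2 CCWwGGNn=4 CCWwGGnn=2 CCWwGgNN=4 CCWwGgNn=8 CCWwGgnn=4 CCWwggNN=2 CCWwggNn=4 CCWwggnn=2 CCwwGGNN=2 CCwwGGNn=4 CCwwGGnn=2 CCwwGgNN=4 CCwwGgNn=8 CCwwGgnn=4 CCwwggNN=2 CCwwggNn=4 CCwwggnn=2 CcWwGGNN=4 CcWwGGNn=8 CcWwGGnn=4 CcWwGgNN=8 CcWwGgNn=16 CcWwGgnn=8 CcWwggNN=4 CcWwggNn=8 CcWwggnn=4 CcwwGGNN=4 CcwwGGNn=8 CcwwGGnn=4 CcwwGgNN=8 CcwwGgNn=16 CcwwGgnn=8 CcwwggNN=4 CcwwggNn=8 Ccwwggnn=4 ccWwGGNN=2 ccWwGGNn=4 ccWwGGnn=2 ccWwGgNN=4 ccWwGgNn=8 ccWwGgnn=4 ccWwggNN=2 ccWwggNn=4 ccWwggnn=2 ccwwGGNN=2 ccwwGGNn=4 ccwwGGnn=2 ccwwGgNN=4 ccwwGgNn=8 ccwwGgnn=4 ccwwggNN=2 ccwwggNn=4 ccwwggnn=2
CCwwGGNN hits 2/256; gcd=2; 2÷2/256÷2 = 1/128

P(CCwwGGNN) = 1/128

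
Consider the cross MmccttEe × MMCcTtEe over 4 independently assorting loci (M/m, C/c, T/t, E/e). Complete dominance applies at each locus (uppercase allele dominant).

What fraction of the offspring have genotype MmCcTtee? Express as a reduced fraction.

MmccttEe gametes: MctE×4, Mcte×4, mctE×4, mcte×4
MMCcTtEe gametes: MCTE×2, MCTe×2, MCtE×2, MCte×2, McTE×2, McTe×2, MctE×2, Mcte×2
MmccttEe×MMCcTtEe grid (16·16=256): MMCcTtEE=8 MMCcTtEe=16 MMCcTtee=8 MMCcttEE=8 MMCcttEe=16 MMCcttee=8 MMccTtEE=8 MMccTtEe=16 MMccTtee=8 MMccttEE=8 MMccttEe=16 MMccttee=8 MmCcTtEE=8 MmCcTtEe=16 MmCcTtee=8 MmCcttEE=8 MmCcttEe=16 MmCcttee=8 MmccTtEE=8 MmccTtEe=16 MmccTtee=8 MmccttEE=8 MmccttEe=16 Mmccttee=8
MmCcTtee hits 8/256; gcd=8; 8÷8/256÷8 = 1/32

P(MmCcTtee) = 1/32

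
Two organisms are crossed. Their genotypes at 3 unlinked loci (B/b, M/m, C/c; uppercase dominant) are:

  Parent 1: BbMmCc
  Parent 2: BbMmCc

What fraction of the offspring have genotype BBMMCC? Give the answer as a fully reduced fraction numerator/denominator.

P(BBMMCC) = 1/64

BbMmCc gametes: BMC×1, BMc×1, BmC×1, Bmc×1, bMC×1, bMc×1, bmC×1, bmc×1
BbMmCc gametes: BMC×1, BMc×1, BmC×1, Bmc×1, bMC×1, bMc×1, bmC×1, bmc×1
BbMmCc×BbMmCc grid (8·8=64): BBMMCC=1 BBMMCc=2 BBMMcc=1 BBMmCC=2 BBMmCc=4 BBMmcc=2 BBmmCC=1 BBmmCc=2 BBmmcc=1 BbMMCC=2 BbMMCc=4 BbMMcc=2 BbMmCC=4 BbMmCc=8 BbMmcc=4 BbmmCC=2 BbmmCc=4 Bbmmcc=2 bbMMCC=1 bbMMCc=2 bbMMcc=1 bbMmCC=2 bbMmCc=4 bbMmcc=2 bbmmCC=1 bbmmCc=2 bbmmcc=1
BBMMCC hits 1/64; gcd=1; 1÷1/64÷1 = 1/64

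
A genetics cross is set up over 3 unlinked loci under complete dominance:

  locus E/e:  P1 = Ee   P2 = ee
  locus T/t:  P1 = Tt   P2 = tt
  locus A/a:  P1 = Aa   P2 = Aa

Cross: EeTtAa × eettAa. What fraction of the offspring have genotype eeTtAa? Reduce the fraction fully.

EeTtAa gametes: ETA×1, ETa×1, EtA×1, Eta×1, eTA×1, eTa×1, etA×1, eta×1
eettAa gametes: etA×4, eta×4
EeTtAa×eettAa grid (8·8=64): EeTtAA=4 EeTtAa=8 EeTtaa=4 EettAA=4 EettAa=8 Eettaa=4 eeTtAA=4 eeTtAa=8 eeTtaa=4 eettAA=4 eettAa=8 eettaa=4
eeTtAa hits 8/64; gcd=8; 8÷8/64÷8 = 1/8

P(eeTtAa) = 1/8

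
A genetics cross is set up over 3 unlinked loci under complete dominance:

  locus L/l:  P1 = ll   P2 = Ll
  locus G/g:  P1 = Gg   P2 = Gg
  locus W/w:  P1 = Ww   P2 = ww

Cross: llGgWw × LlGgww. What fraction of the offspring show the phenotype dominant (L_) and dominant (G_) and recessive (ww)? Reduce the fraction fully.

llGgWw gametes: lGW×2, lGw×2, lgW×2, lgw×2
LlGgww gametes: LGw×2, Lgw×2, lGw×2, lgw×2
llGgWw×LlGgww grid (8·8=64): LlGGWw=4 LlGGww=4 LlGgWw=8 LlGgww=8 LlggWw=4 Llggww=4 llGGWw=4 llGGww=4 llGgWw=8 llGgww=8 llggWw=4 llggww=4
L_ G_ ww hits 12/64; gcd=4; 12÷4/64÷4 = 3/16

P(L_ G_ ww) = 3/16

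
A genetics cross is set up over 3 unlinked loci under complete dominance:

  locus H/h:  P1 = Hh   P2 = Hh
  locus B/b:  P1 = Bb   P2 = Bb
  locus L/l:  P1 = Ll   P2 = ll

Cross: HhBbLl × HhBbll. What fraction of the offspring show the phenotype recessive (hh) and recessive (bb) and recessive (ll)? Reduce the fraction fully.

HhBbLl gametes: HBL×1, HBl×1, HbL×1, Hbl×1, hBL×1, hBl×1, hbL×1, hbl×1
HhBbll gametes: HBl×2, Hbl×2, hBl×2, hbl×2
HhBbLl×HhBbll grid (8·8=64): HHBBLl=2 HHBBll=2 HHBbLl=4 HHBbll=4 HHbbLl=2 HHbbll=2 HhBBLl=4 HhBBll=4 HhBbLl=8 HhBbll=8 HhbbLl=4 Hhbbll=4 hhBBLl=2 hhBBll=2 hhBbLl=4 hhBbll=4 hhbbLl=2 hhbbll=2
hh bb ll hits 2/64; gcd=2; 2÷2/64÷2 = 1/32

P(hh bb ll) = 1/32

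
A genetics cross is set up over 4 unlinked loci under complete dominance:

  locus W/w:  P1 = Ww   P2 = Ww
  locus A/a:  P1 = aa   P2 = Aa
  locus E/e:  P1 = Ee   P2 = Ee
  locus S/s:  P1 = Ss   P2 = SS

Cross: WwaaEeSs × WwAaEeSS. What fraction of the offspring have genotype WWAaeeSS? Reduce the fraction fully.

P(WWAaeeSS) = 1/64

WwaaEeSs gametes: WaES×2, WaEs×2, WaeS×2, Waes×2, waES×2, waEs×2, waeS×2, waes×2
WwAaEeSS gametes: WAES×2, WAeS×2, WaES×2, WaeS×2, wAES×2, wAeS×2, waES×2, waeS×2
WwaaEeSs×WwAaEeSS grid (16·16=256): WWAaEESS=4 WWAaEESs=4 WWAaEeSS=8 WWAaEeSs=8 WWAaeeSS=4 WWAaeeSs=4 WWaaEESS=4 WWaaEESs=4 WWaaEeSS=8 WWaaEeSs=8 WWaaeeSS=4 WWaaeeSs=4 WwAaEESS=8 WwAaEESs=8 WwAaEeSS=16 WwAaEeSs=16 WwAaeeSS=8 WwAaeeSs=8 WwaaEESS=8 WwaaEESs=8 WwaaEeSS=16 WwaaEeSs=16 WwaaeeSS=8 WwaaeeSs=8 wwAaEESS=4 wwAaEESs=4 wwAaEeSS=8 wwAaEeSs=8 wwAaeeSS=4 wwAaeeSs=4 wwaaEESS=4 wwaaEESs=4 wwaaEeSS=8 wwaaEeSs=8 wwaaeeSS=4 wwaaeeSs=4
WWAaeeSS hits 4/256; gcd=4; 4÷4/256÷4 = 1/64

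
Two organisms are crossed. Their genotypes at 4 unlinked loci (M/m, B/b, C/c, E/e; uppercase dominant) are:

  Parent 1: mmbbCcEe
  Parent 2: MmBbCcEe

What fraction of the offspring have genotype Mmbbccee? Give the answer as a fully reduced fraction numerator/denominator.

P(Mmbbccee) = 1/64

mmbbCcEe gametes: mbCE×4, mbCe×4, mbcE×4, mbce×4
MmBbCcEe gametes: MBCE×1, MBCe×1, MBcE×1, MBce×1, MbCE×1, MbCe×1, MbcE×1, Mbce×1, mBCE×1, mBCe×1, mBcE×1, mBce×1, mbCE×1, mbCe×1, mbcE×1, mbce×1
mmbbCcEe×MmBbCcEe grid (16·16=256): MmBbCCEE=4 MmBbCCEe=8 MmBbCCee=4 MmBbCcEE=8 MmBbCcEe=16 MmBbCcee=8 MmBbccEE=4 MmBbccEe=8 MmBbccee=4 MmbbCCEE=4 MmbbCCEe=8 MmbbCCee=4 MmbbCcEE=8 MmbbCcEe=16 MmbbCcee=8 MmbbccEE=4 MmbbccEe=8 Mmbbccee=4 mmBbCCEE=4 mmBbCCEe=8 mmBbCCee=4 mmBbCcEE=8 mmBbCcEe=16 mmBbCcee=8 mmBbccEE=4 mmBbccEe=8 mmBbccee=4 mmbbCCEE=4 mmbbCCEe=8 mmbbCCee=4 mmbbCcEE=8 mmbbCcEe=16 mmbbCcee=8 mmbbccEE=4 mmbbccEe=8 mmbbccee=4
Mmbbccee hits 4/256; gcd=4; 4÷4/256÷4 = 1/64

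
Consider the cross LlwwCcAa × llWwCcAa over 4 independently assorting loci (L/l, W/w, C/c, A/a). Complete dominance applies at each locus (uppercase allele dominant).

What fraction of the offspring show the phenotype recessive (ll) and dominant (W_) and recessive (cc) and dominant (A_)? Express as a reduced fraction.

P(ll W_ cc A_) = 3/64

LlwwCcAa gametes: LwCA×2, LwCa×2, LwcA×2, Lwca×2, lwCA×2, lwCa×2, lwcA×2, lwca×2
llWwCcAa gametes: lWCA×2, lWCa×2, lWcA×2, lWca×2, lwCA×2, lwCa×2, lwcA×2, lwca×2
LlwwCcAa×llWwCcAa grid (16·16=256): LlWwCCAA=4 LlWwCCAa=8 LlWwCCaa=4 LlWwCcAA=8 LlWwCcAa=16 LlWwCcaa=8 LlWwccAA=4 LlWwccAa=8 LlWwccaa=4 LlwwCCAA=4 LlwwCCAa=8 LlwwCCaa=4 LlwwCcAA=8 LlwwCcAa=16 LlwwCcaa=8 LlwwccAA=4 LlwwccAa=8 Llwwccaa=4 llWwCCAA=4 llWwCCAa=8 llWwCCaa=4 llWwCcAA=8 llWwCcAa=16 llWwCcaa=8 llWwccAA=4 llWwccAa=8 llWwccaa=4 llwwCCAA=4 llwwCCAa=8 llwwCCaa=4 llwwCcAA=8 llwwCcAa=16 llwwCcaa=8 llwwccAA=4 llwwccAa=8 llwwccaa=4
ll W_ cc A_ hits 12/256; gcd=4; 12÷4/256÷4 = 3/64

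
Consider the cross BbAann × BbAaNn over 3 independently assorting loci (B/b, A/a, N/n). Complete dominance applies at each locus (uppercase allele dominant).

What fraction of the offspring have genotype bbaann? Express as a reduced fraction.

P(bbaann) = 1/32

BbAann gametes: BAn×2, Ban×2, bAn×2, ban×2
BbAaNn gametes: BAN×1, BAn×1, BaN×1, Ban×1, bAN×1, bAn×1, baN×1, ban×1
BbAann×BbAaNn grid (8·8=64): BBAANn=2 BBAAnn=2 BBAaNn=4 BBAann=4 BBaaNn=2 BBaann=2 BbAANn=4 BbAAnn=4 BbAaNn=8 BbAann=8 BbaaNn=4 Bbaann=4 bbAANn=2 bbAAnn=2 bbAaNn=4 bbAann=4 bbaaNn=2 bbaann=2
bbaann hits 2/64; gcd=2; 2÷2/64÷2 = 1/32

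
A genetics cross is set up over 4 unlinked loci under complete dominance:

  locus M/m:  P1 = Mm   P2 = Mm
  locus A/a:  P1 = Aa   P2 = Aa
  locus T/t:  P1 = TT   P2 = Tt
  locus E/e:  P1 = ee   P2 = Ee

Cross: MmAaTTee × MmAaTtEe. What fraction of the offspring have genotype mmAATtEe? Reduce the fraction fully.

P(mmAATtEe) = 1/64

MmAaTTee gametes: MATe×4, MaTe×4, mATe×4, maTe×4
MmAaTtEe gametes: MATE×1, MATe×1, MAtE×1, MAte×1, MaTE×1, MaTe×1, MatE×1, Mate×1, mATE×1, mATe×1, mAtE×1, mAte×1, maTE×1, maTe×1, matE×1, mate×1
MmAaTTee×MmAaTtEe grid (16·16=256): MMAATTEe=4 MMAATTee=4 MMAATtEe=4 MMAATtee=4 MMAaTTEe=8 MMAaTTee=8 MMAaTtEe=8 MMAaTtee=8 MMaaTTEe=4 MMaaTTee=4 MMaaTtEe=4 MMaaTtee=4 MmAATTEe=8 MmAATTee=8 MmAATtEe=8 MmAATtee=8 MmAaTTEe=16 MmAaTTee=16 MmAaTtEe=16 MmAaTtee=16 MmaaTTEe=8 MmaaTTee=8 MmaaTtEe=8 MmaaTtee=8 mmAATTEe=4 mmAATTee=4 mmAATtEe=4 mmAATtee=4 mmAaTTEe=8 mmAaTTee=8 mmAaTtEe=8 mmAaTtee=8 mmaaTTEe=4 mmaaTTee=4 mmaaTtEe=4 mmaaTtee=4
mmAATtEe hits 4/256; gcd=4; 4÷4/256÷4 = 1/64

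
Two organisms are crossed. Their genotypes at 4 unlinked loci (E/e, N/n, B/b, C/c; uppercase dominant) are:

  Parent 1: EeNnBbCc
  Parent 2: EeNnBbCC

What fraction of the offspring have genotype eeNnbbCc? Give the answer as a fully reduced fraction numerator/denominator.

P(eeNnbbCc) = 1/64

EeNnBbCc gametes: ENBC×1, ENBc×1, ENbC×1, ENbc×1, EnBC×1, EnBc×1, EnbC×1, Enbc×1, eNBC×1, eNBc×1, eNbC×1, eNbc×1, enBC×1, enBc×1, enbC×1, enbc×1
EeNnBbCC gametes: ENBC×2, ENbC×2, EnBC×2, EnbC×2, eNBC×2, eNbC×2, enBC×2, enbC×2
EeNnBbCc×EeNnBbCC grid (16·16=256): EENNBBCC=2 EENNBBCc=2 EENNBbCC=4 EENNBbCc=4 EENNbbCC=2 EENNbbCc=2 EENnBBCC=4 EENnBBCc=4 EENnBbCC=8 EENnBbCc=8 EENnbbCC=4 EENnbbCc=4 EEnnBBCC=2 EEnnBBCc=2 EEnnBbCC=4 EEnnBbCc=4 EEnnbbCC=2 EEnnbbCc=2 EeNNBBCC=4 EeNNBBCc=4 EeNNBbCC=8 EeNNBbCc=8 EeNNbbCC=4 EeNNbbCc=4 EeNnBBCC=8 EeNnBBCc=8 EeNnBbCC=16 EeNnBbCc=16 EeNnbbCC=8 EeNnbbCc=8 EennBBCC=4 EennBBCc=4 EennBbCC=8 EennBbCc=8 EennbbCC=4 EennbbCc=4 eeNNBBCC=2 eeNNBBCc=2 eeNNBbCC=4 eeNNBbCc=4 eeNNbbCC=2 eeNNbbCc=2 eeNnBBCC=4 eeNnBBCc=4 eeNnBbCC=8 eeNnBbCc=8 eeNnbbCC=4 eeNnbbCc=4 eennBBCC=2 eennBBCc=2 eennBbCC=4 eennBbCc=4 eennbbCC=2 eennbbCc=2
eeNnbbCc hits 4/256; gcd=4; 4÷4/256÷4 = 1/64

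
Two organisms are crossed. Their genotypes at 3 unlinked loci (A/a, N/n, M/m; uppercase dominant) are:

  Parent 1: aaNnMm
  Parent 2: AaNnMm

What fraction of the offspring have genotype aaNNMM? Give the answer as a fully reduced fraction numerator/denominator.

aaNnMm gametes: aNM×2, aNm×2, anM×2, anm×2
AaNnMm gametes: ANM×1, ANm×1, AnM×1, Anm×1, aNM×1, aNm×1, anM×1, anm×1
aaNnMm×AaNnMm grid (8·8=64): AaNNMM=2 AaNNMm=4 AaNNmm=2 AaNnMM=4 AaNnMm=8 AaNnmm=4 AannMM=2 AannMm=4 Aannmm=2 aaNNMM=2 aaNNMm=4 aaNNmm=2 aaNnMM=4 aaNnMm=8 aaNnmm=4 aannMM=2 aannMm=4 aannmm=2
aaNNMM hits 2/64; gcd=2; 2÷2/64÷2 = 1/32

P(aaNNMM) = 1/32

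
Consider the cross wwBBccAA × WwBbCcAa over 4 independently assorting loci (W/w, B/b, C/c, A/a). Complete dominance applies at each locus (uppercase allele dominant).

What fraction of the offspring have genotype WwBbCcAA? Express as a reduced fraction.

P(WwBbCcAA) = 1/16

wwBBccAA gametes: wBcA×16
WwBbCcAa gametes: WBCA×1, WBCa×1, WBcA×1, WBca×1, WbCA×1, WbCa×1, WbcA×1, Wbca×1, wBCA×1, wBCa×1, wBcA×1, wBca×1, wbCA×1, wbCa×1, wbcA×1, wbca×1
wwBBccAA×WwBbCcAa grid (16·16=256): WwBBCcAA=16 WwBBCcAa=16 WwBBccAA=16 WwBBccAa=16 WwBbCcAA=16 WwBbCcAa=16 WwBbccAA=16 WwBbccAa=16 wwBBCcAA=16 wwBBCcAa=16 wwBBccAA=16 wwBBccAa=16 wwBbCcAA=16 wwBbCcAa=16 wwBbccAA=16 wwBbccAa=16
WwBbCcAA hits 16/256; gcd=16; 16÷16/256÷16 = 1/16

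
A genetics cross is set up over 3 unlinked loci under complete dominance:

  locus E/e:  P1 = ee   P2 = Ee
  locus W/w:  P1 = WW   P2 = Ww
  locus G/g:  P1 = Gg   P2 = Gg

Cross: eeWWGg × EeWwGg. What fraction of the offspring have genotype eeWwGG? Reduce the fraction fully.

eeWWGg gametes: eWG×4, eWg×4
EeWwGg gametes: EWG×1, EWg×1, EwG×1, Ewg×1, eWG×1, eWg×1, ewG×1, ewg×1
eeWWGg×EeWwGg grid (8·8=64): EeWWGG=4 EeWWGg=8 EeWWgg=4 EeWwGG=4 EeWwGg=8 EeWwgg=4 eeWWGG=4 eeWWGg=8 eeWWgg=4 eeWwGG=4 eeWwGg=8 eeWwgg=4
eeWwGG hits 4/64; gcd=4; 4÷4/64÷4 = 1/16

P(eeWwGG) = 1/16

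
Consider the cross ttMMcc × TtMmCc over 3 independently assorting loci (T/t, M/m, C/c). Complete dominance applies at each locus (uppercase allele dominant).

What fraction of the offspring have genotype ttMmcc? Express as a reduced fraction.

ttMMcc gametes: tMc×8
TtMmCc gametes: TMC×1, TMc×1, TmC×1, Tmc×1, tMC×1, tMc×1, tmC×1, tmc×1
ttMMcc×TtMmCc grid (8·8=64): TtMMCc=8 TtMMcc=8 TtMmCc=8 TtMmcc=8 ttMMCc=8 ttMMcc=8 ttMmCc=8 ttMmcc=8
ttMmcc hits 8/64; gcd=8; 8÷8/64÷8 = 1/8

P(ttMmcc) = 1/8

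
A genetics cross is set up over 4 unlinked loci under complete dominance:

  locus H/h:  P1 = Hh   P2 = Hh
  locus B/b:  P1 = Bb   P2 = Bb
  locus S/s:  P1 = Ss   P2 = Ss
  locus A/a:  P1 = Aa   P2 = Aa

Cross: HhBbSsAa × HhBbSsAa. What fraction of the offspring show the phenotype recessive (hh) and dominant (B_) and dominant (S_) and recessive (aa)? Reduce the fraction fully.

P(hh B_ S_ aa) = 9/256

HhBbSsAa gametes: HBSA×1, HBSa×1, HBsA×1, HBsa×1, HbSA×1, HbSa×1, HbsA×1, Hbsa×1, hBSA×1, hBSa×1, hBsA×1, hBsa×1, hbSA×1, hbSa×1, hbsA×1, hbsa×1
HhBbSsAa gametes: HBSA×1, HBSa×1, HBsA×1, HBsa×1, HbSA×1, HbSa×1, HbsA×1, Hbsa×1, hBSA×1, hBSa×1, hBsA×1, hBsa×1, hbSA×1, hbSa×1, hbsA×1, hbsa×1
HhBbSsAa×HhBbSsAa grid (16·16=256): HHBBSSAA=1 HHBBSSAa=2 HHBBSSaa=1 HHBBSsAA=2 HHBBSsAa=4 HHBBSsaa=2 HHBBssAA=1 HHBBssAa=2 HHBBssaa=1 HHBbSSAA=2 HHBbSSAa=4 HHBbSSaa=2 HHBbSsAA=4 HHBbSsAa=8 HHBbSsaa=4 HHBbssAA=2 HHBbssAa=4 HHBbssaa=2 HHbbSSAA=1 HHbbSSAa=2 HHbbSSaa=1 HHbbSsAA=2 HHbbSsAa=4 HHbbSsaa=2 HHbbssAA=1 HHbbssAa=2 HHbbssaa=1 HhBBSSAA=2 HhBBSSAa=4 HhBBSSaa=2 HhBBSsAA=4 HhBBSsAa=8 HhBBSsaa=4 HhBBssAA=2 HhBBssAa=4 HhBBssaa=2 HhBbSSAA=4 HhBbSSAa=8 HhBbSSaa=4 HhBbSsAA=8 HhBbSsAa=16 HhBbSsaa=8 HhBbssAA=4 HhBbssAa=8 HhBbssaa=4 HhbbSSAA=2 HhbbSSAa=4 HhbbSSaa=2 HhbbSsAA=4 HhbbSsAa=8 HhbbSsaa=4 HhbbssAA=2 HhbbssAa=4 Hhbbssaa=2 hhBBSSAA=1 hhBBSSAa=2 hhBBSSaa=1 hhBBSsAA=2 hhBBSsAa=4 hhBBSsaa=2 hhBBssAA=1 hhBBssAa=2 hhBBssaa=1 hhBbSSAA=2 hhBbSSAa=4 hhBbSSaa=2 hhBbSsAA=4 hhBbSsAa=8 hhBbSsaa=4 hhBbssAA=2 hhBbssAa=4 hhBbssaa=2 hhbbSSAA=1 hhbbSSAa=2 hhbbSSaa=1 hhbbSsAA=2 hhbbSsAa=4 hhbbSsaa=2 hhbbssAA=1 hhbbssAa=2 hhbbssaa=1
hh B_ S_ aa hits 9/256; gcd=1; 9÷1/256÷1 = 9/256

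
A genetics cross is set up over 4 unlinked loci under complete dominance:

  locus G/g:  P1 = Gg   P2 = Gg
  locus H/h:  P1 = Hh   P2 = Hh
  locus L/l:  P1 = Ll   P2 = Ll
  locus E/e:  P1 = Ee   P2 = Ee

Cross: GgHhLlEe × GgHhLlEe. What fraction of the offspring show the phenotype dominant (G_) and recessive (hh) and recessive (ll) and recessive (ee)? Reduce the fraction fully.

P(G_ hh ll ee) = 3/256

GgHhLlEe gametes: GHLE×1, GHLe×1, GHlE×1, GHle×1, GhLE×1, GhLe×1, GhlE×1, Ghle×1, gHLE×1, gHLe×1, gHlE×1, gHle×1, ghLE×1, ghLe×1, ghlE×1, ghle×1
GgHhLlEe gametes: GHLE×1, GHLe×1, GHlE×1, GHle×1, GhLE×1, GhLe×1, GhlE×1, Ghle×1, gHLE×1, gHLe×1, gHlE×1, gHle×1, ghLE×1, ghLe×1, ghlE×1, ghle×1
GgHhLlEe×GgHhLlEe grid (16·16=256): GGHHLLEE=1 GGHHLLEe=2 GGHHLLee=1 GGHHLlEE=2 GGHHLlEe=4 GGHHLlee=2 GGHHllEE=1 GGHHllEe=2 GGHHllee=1 GGHhLLEE=2 GGHhLLEe=4 GGHhLLee=2 GGHhLlEE=4 GGHhLlEe=8 GGHhLlee=4 GGHhllEE=2 GGHhllEe=4 GGHhllee=2 GGhhLLEE=1 GGhhLLEe=2 GGhhLLee=1 GGhhLlEE=2 GGhhLlEe=4 GGhhLlee=2 GGhhllEE=1 GGhhllEe=2 GGhhllee=1 GgHHLLEE=2 GgHHLLEe=4 GgHHLLee=2 GgHHLlEE=4 GgHHLlEe=8 GgHHLlee=4 GgHHllEE=2 GgHHllEe=4 GgHHllee=2 GgHhLLEE=4 GgHhLLEe=8 GgHhLLee=4 GgHhLlEE=8 GgHhLlEe=16 GgHhLlee=8 GgHhllEE=4 GgHhllEe=8 GgHhllee=4 GghhLLEE=2 GghhLLEe=4 GghhLLee=2 GghhLlEE=4 GghhLlEe=8 GghhLlee=4 GghhllEE=2 GghhllEe=4 Gghhllee=2 ggHHLLEE=1 ggHHLLEe=2 ggHHLLee=1 ggHHLlEE=2 ggHHLlEe=4 ggHHLlee=2 ggHHllEE=1 ggHHllEe=2 ggHHllee=1 ggHhLLEE=2 ggHhLLEe=4 ggHhLLee=2 ggHhLlEE=4 ggHhLlEe=8 ggHhLlee=4 ggHhllEE=2 ggHhllEe=4 ggHhllee=2 gghhLLEE=1 gghhLLEe=2 gghhLLee=1 gghhLlEE=2 gghhLlEe=4 gghhLlee=2 gghhllEE=1 gghhllEe=2 gghhllee=1
G_ hh ll ee hits 3/256; gcd=1; 3÷1/256÷1 = 3/256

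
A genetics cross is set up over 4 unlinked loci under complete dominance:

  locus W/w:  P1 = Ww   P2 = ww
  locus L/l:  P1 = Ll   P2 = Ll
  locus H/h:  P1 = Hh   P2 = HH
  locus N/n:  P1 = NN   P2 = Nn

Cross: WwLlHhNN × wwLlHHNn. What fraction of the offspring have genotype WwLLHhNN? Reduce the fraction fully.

P(WwLLHhNN) = 1/32

WwLlHhNN gametes: WLHN×2, WLhN×2, WlHN×2, WlhN×2, wLHN×2, wLhN×2, wlHN×2, wlhN×2
wwLlHHNn gametes: wLHN×4, wLHn×4, wlHN×4, wlHn×4
WwLlHhNN×wwLlHHNn grid (16·16=256): WwLLHHNN=8 WwLLHHNn=8 WwLLHhNN=8 WwLLHhNn=8 WwLlHHNN=16 WwLlHHNn=16 WwLlHhNN=16 WwLlHhNn=16 WwllHHNN=8 WwllHHNn=8 WwllHhNN=8 WwllHhNn=8 wwLLHHNN=8 wwLLHHNn=8 wwLLHhNN=8 wwLLHhNn=8 wwLlHHNN=16 wwLlHHNn=16 wwLlHhNN=16 wwLlHhNn=16 wwllHHNN=8 wwllHHNn=8 wwllHhNN=8 wwllHhNn=8
WwLLHhNN hits 8/256; gcd=8; 8÷8/256÷8 = 1/32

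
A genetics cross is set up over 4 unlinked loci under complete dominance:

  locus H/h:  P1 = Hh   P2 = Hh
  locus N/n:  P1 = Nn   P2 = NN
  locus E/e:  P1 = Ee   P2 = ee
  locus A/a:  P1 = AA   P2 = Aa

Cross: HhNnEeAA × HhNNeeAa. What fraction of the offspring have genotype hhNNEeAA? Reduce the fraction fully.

HhNnEeAA gametes: HNEA×2, HNeA×2, HnEA×2, HneA×2, hNEA×2, hNeA×2, hnEA×2, hneA×2
HhNNeeAa gametes: HNeA×4, HNea×4, hNeA×4, hNea×4
HhNnEeAA×HhNNeeAa grid (16·16=256): HHNNEeAA=8 HHNNEeAa=8 HHNNeeAA=8 HHNNeeAa=8 HHNnEeAA=8 HHNnEeAa=8 HHNneeAA=8 HHNneeAa=8 HhNNEeAA=16 HhNNEeAa=16 HhNNeeAA=16 HhNNeeAa=16 HhNnEeAA=16 HhNnEeAa=16 HhNneeAA=16 HhNneeAa=16 hhNNEeAA=8 hhNNEeAa=8 hhNNeeAA=8 hhNNeeAa=8 hhNnEeAA=8 hhNnEeAa=8 hhNneeAA=8 hhNneeAa=8
hhNNEeAA hits 8/256; gcd=8; 8÷8/256÷8 = 1/32

P(hhNNEeAA) = 1/32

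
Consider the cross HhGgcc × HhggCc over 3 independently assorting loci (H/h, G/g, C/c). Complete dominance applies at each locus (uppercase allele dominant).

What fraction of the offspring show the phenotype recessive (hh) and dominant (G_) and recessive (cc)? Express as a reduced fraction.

HhGgcc gametes: HGc×2, Hgc×2, hGc×2, hgc×2
HhggCc gametes: HgC×2, Hgc×2, hgC×2, hgc×2
HhGgcc×HhggCc grid (8·8=64): HHGgCc=4 HHGgcc=4 HHggCc=4 HHggcc=4 HhGgCc=8 HhGgcc=8 HhggCc=8 Hhggcc=8 hhGgCc=4 hhGgcc=4 hhggCc=4 hhggcc=4
hh G_ cc hits 4/64; gcd=4; 4÷4/64÷4 = 1/16

P(hh G_ cc) = 1/16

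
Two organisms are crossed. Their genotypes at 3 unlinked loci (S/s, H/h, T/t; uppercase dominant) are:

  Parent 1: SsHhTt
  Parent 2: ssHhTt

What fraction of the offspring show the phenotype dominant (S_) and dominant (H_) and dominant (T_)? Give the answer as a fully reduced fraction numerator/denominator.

SsHhTt gametes: SHT×1, SHt×1, ShT×1, Sht×1, sHT×1, sHt×1, shT×1, sht×1
ssHhTt gametes: sHT×2, sHt×2, shT×2, sht×2
SsHhTt×ssHhTt grid (8·8=64): SsHHTT=2 SsHHTt=4 SsHHtt=2 SsHhTT=4 SsHhTt=8 SsHhtt=4 SshhTT=2 SshhTt=4 Sshhtt=2 ssHHTT=2 ssHHTt=4 ssHHtt=2 ssHhTT=4 ssHhTt=8 ssHhtt=4 sshhTT=2 sshhTt=4 sshhtt=2
S_ H_ T_ hits 18/64; gcd=2; 18÷2/64÷2 = 9/32

P(S_ H_ T_) = 9/32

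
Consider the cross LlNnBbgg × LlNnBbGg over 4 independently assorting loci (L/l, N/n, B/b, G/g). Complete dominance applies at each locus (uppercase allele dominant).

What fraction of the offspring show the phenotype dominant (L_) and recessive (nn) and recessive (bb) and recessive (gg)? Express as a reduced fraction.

LlNnBbgg gametes: LNBg×2, LNbg×2, LnBg×2, Lnbg×2, lNBg×2, lNbg×2, lnBg×2, lnbg×2
LlNnBbGg gametes: LNBG×1, LNBg×1, LNbG×1, LNbg×1, LnBG×1, LnBg×1, LnbG×1, Lnbg×1, lNBG×1, lNBg×1, lNbG×1, lNbg×1, lnBG×1, lnBg×1, lnbG×1, lnbg×1
LlNnBbgg×LlNnBbGg grid (16·16=256): LLNNBBGg=2 LLNNBBgg=2 LLNNBbGg=4 LLNNBbgg=4 LLNNbbGg=2 LLNNbbgg=2 LLNnBBGg=4 LLNnBBgg=4 LLNnBbGg=8 LLNnBbgg=8 LLNnbbGg=4 LLNnbbgg=4 LLnnBBGg=2 LLnnBBgg=2 LLnnBbGg=4 LLnnBbgg=4 LLnnbbGg=2 LLnnbbgg=2 LlNNBBGg=4 LlNNBBgg=4 LlNNBbGg=8 LlNNBbgg=8 LlNNbbGg=4 LlNNbbgg=4 LlNnBBGg=8 LlNnBBgg=8 LlNnBbGg=16 LlNnBbgg=16 LlNnbbGg=8 LlNnbbgg=8 LlnnBBGg=4 LlnnBBgg=4 LlnnBbGg=8 LlnnBbgg=8 LlnnbbGg=4 Llnnbbgg=4 llNNBBGg=2 llNNBBgg=2 llNNBbGg=4 llNNBbgg=4 llNNbbGg=2 llNNbbgg=2 llNnBBGg=4 llNnBBgg=4 llNnBbGg=8 llNnBbgg=8 llNnbbGg=4 llNnbbgg=4 llnnBBGg=2 llnnBBgg=2 llnnBbGg=4 llnnBbgg=4 llnnbbGg=2 llnnbbgg=2
L_ nn bb gg hits 6/256; gcd=2; 6÷2/256÷2 = 3/128

P(L_ nn bb gg) = 3/128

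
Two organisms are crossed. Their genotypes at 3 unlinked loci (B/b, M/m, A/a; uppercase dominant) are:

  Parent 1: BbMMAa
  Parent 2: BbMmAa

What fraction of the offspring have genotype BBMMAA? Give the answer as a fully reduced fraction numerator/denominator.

P(BBMMAA) = 1/32

BbMMAa gametes: BMA×2, BMa×2, bMA×2, bMa×2
BbMmAa gametes: BMA×1, BMa×1, BmA×1, Bma×1, bMA×1, bMa×1, bmA×1, bma×1
BbMMAa×BbMmAa grid (8·8=64): BBMMAA=2 BBMMAa=4 BBMMaa=2 BBMmAA=2 BBMmAa=4 BBMmaa=2 BbMMAA=4 BbMMAa=8 BbMMaa=4 BbMmAA=4 BbMmAa=8 BbMmaa=4 bbMMAA=2 bbMMAa=4 bbMMaa=2 bbMmAA=2 bbMmAa=4 bbMmaa=2
BBMMAA hits 2/64; gcd=2; 2÷2/64÷2 = 1/32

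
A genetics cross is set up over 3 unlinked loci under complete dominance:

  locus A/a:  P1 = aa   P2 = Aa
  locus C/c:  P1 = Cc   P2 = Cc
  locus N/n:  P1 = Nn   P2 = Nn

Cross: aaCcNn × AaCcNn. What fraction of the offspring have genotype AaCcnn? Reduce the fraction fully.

P(AaCcnn) = 1/16

aaCcNn gametes: aCN×2, aCn×2, acN×2, acn×2
AaCcNn gametes: ACN×1, ACn×1, AcN×1, Acn×1, aCN×1, aCn×1, acN×1, acn×1
aaCcNn×AaCcNn grid (8·8=64): AaCCNN=2 AaCCNn=4 AaCCnn=2 AaCcNN=4 AaCcNn=8 AaCcnn=4 AaccNN=2 AaccNn=4 Aaccnn=2 aaCCNN=2 aaCCNn=4 aaCCnn=2 aaCcNN=4 aaCcNn=8 aaCcnn=4 aaccNN=2 aaccNn=4 aaccnn=2
AaCcnn hits 4/64; gcd=4; 4÷4/64÷4 = 1/16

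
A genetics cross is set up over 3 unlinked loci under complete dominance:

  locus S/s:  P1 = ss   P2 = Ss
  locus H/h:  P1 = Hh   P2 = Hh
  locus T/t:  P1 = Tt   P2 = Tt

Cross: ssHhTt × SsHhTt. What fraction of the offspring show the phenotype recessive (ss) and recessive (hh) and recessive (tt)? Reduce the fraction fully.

ssHhTt gametes: sHT×2, sHt×2, shT×2, sht×2
SsHhTt gametes: SHT×1, SHt×1, ShT×1, Sht×1, sHT×1, sHt×1, shT×1, sht×1
ssHhTt×SsHhTt grid (8·8=64): SsHHTT=2 SsHHTt=4 SsHHtt=2 SsHhTT=4 SsHhTt=8 SsHhtt=4 SshhTT=2 SshhTt=4 Sshhtt=2 ssHHTT=2 ssHHTt=4 ssHHtt=2 ssHhTT=4 ssHhTt=8 ssHhtt=4 sshhTT=2 sshhTt=4 sshhtt=2
ss hh tt hits 2/64; gcd=2; 2÷2/64÷2 = 1/32

P(ss hh tt) = 1/32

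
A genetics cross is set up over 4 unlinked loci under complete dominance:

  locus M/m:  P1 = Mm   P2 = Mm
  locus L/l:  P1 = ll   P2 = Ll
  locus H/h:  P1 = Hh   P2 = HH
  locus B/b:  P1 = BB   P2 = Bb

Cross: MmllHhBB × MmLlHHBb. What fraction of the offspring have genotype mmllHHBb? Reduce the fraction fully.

MmllHhBB gametes: MlHB×4, MlhB×4, mlHB×4, mlhB×4
MmLlHHBb gametes: MLHB×2, MLHb×2, MlHB×2, MlHb×2, mLHB×2, mLHb×2, mlHB×2, mlHb×2
MmllHhBB×MmLlHHBb grid (16·16=256): MMLlHHBB=8 MMLlHHBb=8 MMLlHhBB=8 MMLlHhBb=8 MMllHHBB=8 MMllHHBb=8 MMllHhBB=8 MMllHhBb=8 MmLlHHBB=16 MmLlHHBb=16 MmLlHhBB=16 MmLlHhBb=16 MmllHHBB=16 MmllHHBb=16 MmllHhBB=16 MmllHhBb=16 mmLlHHBB=8 mmLlHHBb=8 mmLlHhBB=8 mmLlHhBb=8 mmllHHBB=8 mmllHHBb=8 mmllHhBB=8 mmllHhBb=8
mmllHHBb hits 8/256; gcd=8; 8÷8/256÷8 = 1/32

P(mmllHHBb) = 1/32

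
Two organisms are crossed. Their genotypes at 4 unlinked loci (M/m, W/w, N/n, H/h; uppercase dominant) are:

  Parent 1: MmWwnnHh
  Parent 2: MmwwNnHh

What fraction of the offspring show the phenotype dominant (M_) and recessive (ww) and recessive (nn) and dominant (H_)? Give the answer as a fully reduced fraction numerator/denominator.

P(M_ ww nn H_) = 9/64

MmWwnnHh gametes: MWnH×2, MWnh×2, MwnH×2, Mwnh×2, mWnH×2, mWnh×2, mwnH×2, mwnh×2
MmwwNnHh gametes: MwNH×2, MwNh×2, MwnH×2, Mwnh×2, mwNH×2, mwNh×2, mwnH×2, mwnh×2
MmWwnnHh×MmwwNnHh grid (16·16=256): MMWwNnHH=4 MMWwNnHh=8 MMWwNnhh=4 MMWwnnHH=4 MMWwnnHh=8 MMWwnnhh=4 MMwwNnHH=4 MMwwNnHh=8 MMwwNnhh=4 MMwwnnHH=4 MMwwnnHh=8 MMwwnnhh=4 MmWwNnHH=8 MmWwNnHh=16 MmWwNnhh=8 MmWwnnHH=8 MmWwnnHh=16 MmWwnnhh=8 MmwwNnHH=8 MmwwNnHh=16 MmwwNnhh=8 MmwwnnHH=8 MmwwnnHh=16 Mmwwnnhh=8 mmWwNnHH=4 mmWwNnHh=8 mmWwNnhh=4 mmWwnnHH=4 mmWwnnHh=8 mmWwnnhh=4 mmwwNnHH=4 mmwwNnHh=8 mmwwNnhh=4 mmwwnnHH=4 mmwwnnHh=8 mmwwnnhh=4
M_ ww nn H_ hits 36/256; gcd=4; 36÷4/256÷4 = 9/64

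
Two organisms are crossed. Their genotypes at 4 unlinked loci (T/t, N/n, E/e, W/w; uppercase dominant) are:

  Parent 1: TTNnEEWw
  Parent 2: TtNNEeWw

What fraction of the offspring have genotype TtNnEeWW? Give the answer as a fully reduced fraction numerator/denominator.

TTNnEEWw gametes: TNEW×4, TNEw×4, TnEW×4, TnEw×4
TtNNEeWw gametes: TNEW×2, TNEw×2, TNeW×2, TNew×2, tNEW×2, tNEw×2, tNeW×2, tNew×2
TTNnEEWw×TtNNEeWw grid (16·16=256): TTNNEEWW=8 TTNNEEWw=16 TTNNEEww=8 TTNNEeWW=8 TTNNEeWw=16 TTNNEeww=8 TTNnEEWW=8 TTNnEEWw=16 TTNnEEww=8 TTNnEeWW=8 TTNnEeWw=16 TTNnEeww=8 TtNNEEWW=8 TtNNEEWw=16 TtNNEEww=8 TtNNEeWW=8 TtNNEeWw=16 TtNNEeww=8 TtNnEEWW=8 TtNnEEWw=16 TtNnEEww=8 TtNnEeWW=8 TtNnEeWw=16 TtNnEeww=8
TtNnEeWW hits 8/256; gcd=8; 8÷8/256÷8 = 1/32

P(TtNnEeWW) = 1/32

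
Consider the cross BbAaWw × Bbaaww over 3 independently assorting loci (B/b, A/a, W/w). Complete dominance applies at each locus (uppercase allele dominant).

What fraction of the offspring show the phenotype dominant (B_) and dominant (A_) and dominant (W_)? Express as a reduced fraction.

BbAaWw gametes: BAW×1, BAw×1, BaW×1, Baw×1, bAW×1, bAw×1, baW×1, baw×1
Bbaaww gametes: Baw×4, baw×4
BbAaWw×Bbaaww grid (8·8=64): BBAaWw=4 BBAaww=4 BBaaWw=4 BBaaww=4 BbAaWw=8 BbAaww=8 BbaaWw=8 Bbaaww=8 bbAaWw=4 bbAaww=4 bbaaWw=4 bbaaww=4
B_ A_ W_ hits 12/64; gcd=4; 12÷4/64÷4 = 3/16

P(B_ A_ W_) = 3/16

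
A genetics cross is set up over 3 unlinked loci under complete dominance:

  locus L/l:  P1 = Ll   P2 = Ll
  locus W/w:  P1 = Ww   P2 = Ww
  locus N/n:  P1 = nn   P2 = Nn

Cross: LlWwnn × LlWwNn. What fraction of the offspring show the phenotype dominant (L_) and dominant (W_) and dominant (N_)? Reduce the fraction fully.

P(L_ W_ N_) = 9/32

LlWwnn gametes: LWn×2, Lwn×2, lWn×2, lwn×2
LlWwNn gametes: LWN×1, LWn×1, LwN×1, Lwn×1, lWN×1, lWn×1, lwN×1, lwn×1
LlWwnn×LlWwNn grid (8·8=64): LLWWNn=2 LLWWnn=2 LLWwNn=4 LLWwnn=4 LLwwNn=2 LLwwnn=2 LlWWNn=4 LlWWnn=4 LlWwNn=8 LlWwnn=8 LlwwNn=4 Llwwnn=4 llWWNn=2 llWWnn=2 llWwNn=4 llWwnn=4 llwwNn=2 llwwnn=2
L_ W_ N_ hits 18/64; gcd=2; 18÷2/64÷2 = 9/32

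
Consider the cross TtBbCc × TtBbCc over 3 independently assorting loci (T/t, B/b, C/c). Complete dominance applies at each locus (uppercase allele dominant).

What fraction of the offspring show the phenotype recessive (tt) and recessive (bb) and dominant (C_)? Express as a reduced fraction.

TtBbCc gametes: TBC×1, TBc×1, TbC×1, Tbc×1, tBC×1, tBc×1, tbC×1, tbc×1
TtBbCc gametes: TBC×1, TBc×1, TbC×1, Tbc×1, tBC×1, tBc×1, tbC×1, tbc×1
TtBbCc×TtBbCc grid (8·8=64): TTBBCC=1 TTBBCc=2 TTBBcc=1 TTBbCC=2 TTBbCc=4 TTBbcc=2 TTbbCC=1 TTbbCc=2 TTbbcc=1 TtBBCC=2 TtBBCc=4 TtBBcc=2 TtBbCC=4 TtBbCc=8 TtBbcc=4 TtbbCC=2 TtbbCc=4 Ttbbcc=2 ttBBCC=1 ttBBCc=2 ttBBcc=1 ttBbCC=2 ttBbCc=4 ttBbcc=2 ttbbCC=1 ttbbCc=2 ttbbcc=1
tt bb C_ hits 3/64; gcd=1; 3÷1/64÷1 = 3/64

P(tt bb C_) = 3/64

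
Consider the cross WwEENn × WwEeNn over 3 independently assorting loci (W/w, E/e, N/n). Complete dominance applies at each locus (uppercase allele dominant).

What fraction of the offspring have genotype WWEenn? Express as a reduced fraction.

WwEENn gametes: WEN×2, WEn×2, wEN×2, wEn×2
WwEeNn gametes: WEN×1, WEn×1, WeN×1, Wen×1, wEN×1, wEn×1, weN×1, wen×1
WwEENn×WwEeNn grid (8·8=64): WWEENN=2 WWEENn=4 WWEEnn=2 WWEeNN=2 WWEeNn=4 WWEenn=2 WwEENN=4 WwEENn=8 WwEEnn=4 WwEeNN=4 WwEeNn=8 WwEenn=4 wwEENN=2 wwEENn=4 wwEEnn=2 wwEeNN=2 wwEeNn=4 wwEenn=2
WWEenn hits 2/64; gcd=2; 2÷2/64÷2 = 1/32

P(WWEenn) = 1/32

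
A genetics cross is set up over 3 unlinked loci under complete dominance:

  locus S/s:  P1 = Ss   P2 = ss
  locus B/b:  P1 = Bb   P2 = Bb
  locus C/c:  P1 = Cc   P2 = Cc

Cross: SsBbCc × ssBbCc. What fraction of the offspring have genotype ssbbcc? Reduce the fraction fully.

SsBbCc gametes: SBC×1, SBc×1, SbC×1, Sbc×1, sBC×1, sBc×1, sbC×1, sbc×1
ssBbCc gametes: sBC×2, sBc×2, sbC×2, sbc×2
SsBbCc×ssBbCc grid (8·8=64): SsBBCC=2 SsBBCc=4 SsBBcc=2 SsBbCC=4 SsBbCc=8 SsBbcc=4 SsbbCC=2 SsbbCc=4 Ssbbcc=2 ssBBCC=2 ssBBCc=4 ssBBcc=2 ssBbCC=4 ssBbCc=8 ssBbcc=4 ssbbCC=2 ssbbCc=4 ssbbcc=2
ssbbcc hits 2/64; gcd=2; 2÷2/64÷2 = 1/32

P(ssbbcc) = 1/32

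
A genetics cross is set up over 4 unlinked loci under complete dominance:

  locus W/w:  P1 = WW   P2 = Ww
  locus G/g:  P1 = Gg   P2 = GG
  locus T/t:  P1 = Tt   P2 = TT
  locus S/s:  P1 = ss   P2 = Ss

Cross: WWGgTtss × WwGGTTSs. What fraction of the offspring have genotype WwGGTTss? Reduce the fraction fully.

P(WwGGTTss) = 1/16

WWGgTtss gametes: WGTs×4, WGts×4, WgTs×4, Wgts×4
WwGGTTSs gametes: WGTS×4, WGTs×4, wGTS×4, wGTs×4
WWGgTtss×WwGGTTSs grid (16·16=256): WWGGTTSs=16 WWGGTTss=16 WWGGTtSs=16 WWGGTtss=16 WWGgTTSs=16 WWGgTTss=16 WWGgTtSs=16 WWGgTtss=16 WwGGTTSs=16 WwGGTTss=16 WwGGTtSs=16 WwGGTtss=16 WwGgTTSs=16 WwGgTTss=16 WwGgTtSs=16 WwGgTtss=16
WwGGTTss hits 16/256; gcd=16; 16÷16/256÷16 = 1/16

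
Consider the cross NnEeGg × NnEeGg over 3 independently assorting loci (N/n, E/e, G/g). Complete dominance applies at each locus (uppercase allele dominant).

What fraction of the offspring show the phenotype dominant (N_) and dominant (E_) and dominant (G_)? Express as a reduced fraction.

NnEeGg gametes: NEG×1, NEg×1, NeG×1, Neg×1, nEG×1, nEg×1, neG×1, neg×1
NnEeGg gametes: NEG×1, NEg×1, NeG×1, Neg×1, nEG×1, nEg×1, neG×1, neg×1
NnEeGg×NnEeGg grid (8·8=64): NNEEGG=1 NNEEGg=2 NNEEgg=1 NNEeGG=2 NNEeGg=4 NNEegg=2 NNeeGG=1 NNeeGg=2 NNeegg=1 NnEEGG=2 NnEEGg=4 NnEEgg=2 NnEeGG=4 NnEeGg=8 NnEegg=4 NneeGG=2 NneeGg=4 Nneegg=2 nnEEGG=1 nnEEGg=2 nnEEgg=1 nnEeGG=2 nnEeGg=4 nnEegg=2 nneeGG=1 nneeGg=2 nneegg=1
N_ E_ G_ hits 27/64; gcd=1; 27÷1/64÷1 = 27/64

P(N_ E_ G_) = 27/64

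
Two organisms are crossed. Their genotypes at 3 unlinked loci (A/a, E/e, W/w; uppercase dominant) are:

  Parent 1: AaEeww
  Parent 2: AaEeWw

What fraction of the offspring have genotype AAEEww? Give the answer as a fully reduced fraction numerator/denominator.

P(AAEEww) = 1/32

AaEeww gametes: AEw×2, Aew×2, aEw×2, aew×2
AaEeWw gametes: AEW×1, AEw×1, AeW×1, Aew×1, aEW×1, aEw×1, aeW×1, aew×1
AaEeww×AaEeWw grid (8·8=64): AAEEWw=2 AAEEww=2 AAEeWw=4 AAEeww=4 AAeeWw=2 AAeeww=2 AaEEWw=4 AaEEww=4 AaEeWw=8 AaEeww=8 AaeeWw=4 Aaeeww=4 aaEEWw=2 aaEEww=2 aaEeWw=4 aaEeww=4 aaeeWw=2 aaeeww=2
AAEEww hits 2/64; gcd=2; 2÷2/64÷2 = 1/32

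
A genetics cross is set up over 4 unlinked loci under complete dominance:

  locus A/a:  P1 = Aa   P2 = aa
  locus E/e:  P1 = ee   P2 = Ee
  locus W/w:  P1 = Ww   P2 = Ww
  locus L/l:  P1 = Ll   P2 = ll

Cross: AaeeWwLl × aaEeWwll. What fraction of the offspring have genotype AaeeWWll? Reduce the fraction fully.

AaeeWwLl gametes: AeWL×2, AeWl×2, AewL×2, Aewl×2, aeWL×2, aeWl×2, aewL×2, aewl×2
aaEeWwll gametes: aEWl×4, aEwl×4, aeWl×4, aewl×4
AaeeWwLl×aaEeWwll grid (16·16=256): AaEeWWLl=8 AaEeWWll=8 AaEeWwLl=16 AaEeWwll=16 AaEewwLl=8 AaEewwll=8 AaeeWWLl=8 AaeeWWll=8 AaeeWwLl=16 AaeeWwll=16 AaeewwLl=8 Aaeewwll=8 aaEeWWLl=8 aaEeWWll=8 aaEeWwLl=16 aaEeWwll=16 aaEewwLl=8 aaEewwll=8 aaeeWWLl=8 aaeeWWll=8 aaeeWwLl=16 aaeeWwll=16 aaeewwLl=8 aaeewwll=8
AaeeWWll hits 8/256; gcd=8; 8÷8/256÷8 = 1/32

P(AaeeWWll) = 1/32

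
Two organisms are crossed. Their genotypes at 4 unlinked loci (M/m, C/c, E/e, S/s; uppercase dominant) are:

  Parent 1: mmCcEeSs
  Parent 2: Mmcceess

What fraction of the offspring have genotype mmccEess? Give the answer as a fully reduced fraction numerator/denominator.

P(mmccEess) = 1/16

mmCcEeSs gametes: mCES×2, mCEs×2, mCeS×2, mCes×2, mcES×2, mcEs×2, mceS×2, mces×2
Mmcceess gametes: Mces×8, mces×8
mmCcEeSs×Mmcceess grid (16·16=256): MmCcEeSs=16 MmCcEess=16 MmCceeSs=16 MmCceess=16 MmccEeSs=16 MmccEess=16 MmcceeSs=16 Mmcceess=16 mmCcEeSs=16 mmCcEess=16 mmCceeSs=16 mmCceess=16 mmccEeSs=16 mmccEess=16 mmcceeSs=16 mmcceess=16
mmccEess hits 16/256; gcd=16; 16÷16/256÷16 = 1/16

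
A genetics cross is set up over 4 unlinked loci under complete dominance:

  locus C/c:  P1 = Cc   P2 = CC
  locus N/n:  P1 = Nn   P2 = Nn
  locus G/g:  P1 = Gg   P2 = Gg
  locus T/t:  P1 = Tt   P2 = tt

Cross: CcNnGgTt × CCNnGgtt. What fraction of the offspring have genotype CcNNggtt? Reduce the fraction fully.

P(CcNNggtt) = 1/64

CcNnGgTt gametes: CNGT×1, CNGt×1, CNgT×1, CNgt×1, CnGT×1, CnGt×1, CngT×1, Cngt×1, cNGT×1, cNGt×1, cNgT×1, cNgt×1, cnGT×1, cnGt×1, cngT×1, cngt×1
CCNnGgtt gametes: CNGt×4, CNgt×4, CnGt×4, Cngt×4
CcNnGgTt×CCNnGgtt grid (16·16=256): CCNNGGTt=4 CCNNGGtt=4 CCNNGgTt=8 CCNNGgtt=8 CCNNggTt=4 CCNNggtt=4 CCNnGGTt=8 CCNnGGtt=8 CCNnGgTt=16 CCNnGgtt=16 CCNnggTt=8 CCNnggtt=8 CCnnGGTt=4 CCnnGGtt=4 CCnnGgTt=8 CCnnGgtt=8 CCnnggTt=4 CCnnggtt=4 CcNNGGTt=4 CcNNGGtt=4 CcNNGgTt=8 CcNNGgtt=8 CcNNggTt=4 CcNNggtt=4 CcNnGGTt=8 CcNnGGtt=8 CcNnGgTt=16 CcNnGgtt=16 CcNnggTt=8 CcNnggtt=8 CcnnGGTt=4 CcnnGGtt=4 CcnnGgTt=8 CcnnGgtt=8 CcnnggTt=4 Ccnnggtt=4
CcNNggtt hits 4/256; gcd=4; 4÷4/256÷4 = 1/64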